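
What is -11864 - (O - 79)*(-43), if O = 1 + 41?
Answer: -13455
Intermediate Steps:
O = 42
-11864 - (O - 79)*(-43) = -11864 - (42 - 79)*(-43) = -11864 - (-37)*(-43) = -11864 - 1*1591 = -11864 - 1591 = -13455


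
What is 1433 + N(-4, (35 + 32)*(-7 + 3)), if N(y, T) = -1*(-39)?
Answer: 1472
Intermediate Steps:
N(y, T) = 39
1433 + N(-4, (35 + 32)*(-7 + 3)) = 1433 + 39 = 1472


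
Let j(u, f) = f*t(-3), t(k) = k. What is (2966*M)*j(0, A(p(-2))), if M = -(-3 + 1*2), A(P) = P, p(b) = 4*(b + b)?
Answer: 142368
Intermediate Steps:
p(b) = 8*b (p(b) = 4*(2*b) = 8*b)
M = 1 (M = -(-3 + 2) = -1*(-1) = 1)
j(u, f) = -3*f (j(u, f) = f*(-3) = -3*f)
(2966*M)*j(0, A(p(-2))) = (2966*1)*(-24*(-2)) = 2966*(-3*(-16)) = 2966*48 = 142368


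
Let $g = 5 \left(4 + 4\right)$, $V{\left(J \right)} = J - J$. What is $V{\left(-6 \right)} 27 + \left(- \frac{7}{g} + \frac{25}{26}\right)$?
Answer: $\frac{409}{520} \approx 0.78654$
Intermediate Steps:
$V{\left(J \right)} = 0$
$g = 40$ ($g = 5 \cdot 8 = 40$)
$V{\left(-6 \right)} 27 + \left(- \frac{7}{g} + \frac{25}{26}\right) = 0 \cdot 27 + \left(- \frac{7}{40} + \frac{25}{26}\right) = 0 + \left(\left(-7\right) \frac{1}{40} + 25 \cdot \frac{1}{26}\right) = 0 + \left(- \frac{7}{40} + \frac{25}{26}\right) = 0 + \frac{409}{520} = \frac{409}{520}$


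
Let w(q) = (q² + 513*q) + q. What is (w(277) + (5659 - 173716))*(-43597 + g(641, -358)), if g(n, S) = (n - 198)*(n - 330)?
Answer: 4807684800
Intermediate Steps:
w(q) = q² + 514*q
g(n, S) = (-330 + n)*(-198 + n) (g(n, S) = (-198 + n)*(-330 + n) = (-330 + n)*(-198 + n))
(w(277) + (5659 - 173716))*(-43597 + g(641, -358)) = (277*(514 + 277) + (5659 - 173716))*(-43597 + (65340 + 641² - 528*641)) = (277*791 - 168057)*(-43597 + (65340 + 410881 - 338448)) = (219107 - 168057)*(-43597 + 137773) = 51050*94176 = 4807684800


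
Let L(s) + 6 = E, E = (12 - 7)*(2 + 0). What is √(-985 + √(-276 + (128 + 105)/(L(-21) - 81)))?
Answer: √(-5840065 + 77*I*√1654345)/77 ≈ 0.26611 + 31.386*I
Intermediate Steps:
E = 10 (E = 5*2 = 10)
L(s) = 4 (L(s) = -6 + 10 = 4)
√(-985 + √(-276 + (128 + 105)/(L(-21) - 81))) = √(-985 + √(-276 + (128 + 105)/(4 - 81))) = √(-985 + √(-276 + 233/(-77))) = √(-985 + √(-276 + 233*(-1/77))) = √(-985 + √(-276 - 233/77)) = √(-985 + √(-21485/77)) = √(-985 + I*√1654345/77)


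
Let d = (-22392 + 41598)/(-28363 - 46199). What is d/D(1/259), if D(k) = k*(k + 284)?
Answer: -6506857/27699783 ≈ -0.23491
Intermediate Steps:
d = -3201/12427 (d = 19206/(-74562) = 19206*(-1/74562) = -3201/12427 ≈ -0.25758)
D(k) = k*(284 + k)
d/D(1/259) = -3201*259/(284 + 1/259)/12427 = -3201/(12427*((1/259)*(73557/259))) = -3201/(12427*73557/67081) = -3201/12427*67081/73557 = -6506857/27699783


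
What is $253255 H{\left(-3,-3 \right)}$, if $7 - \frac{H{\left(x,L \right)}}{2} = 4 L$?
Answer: $9623690$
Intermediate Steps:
$H{\left(x,L \right)} = 14 - 8 L$ ($H{\left(x,L \right)} = 14 - 2 \cdot 4 L = 14 - 8 L$)
$253255 H{\left(-3,-3 \right)} = 253255 \left(14 - -24\right) = 253255 \left(14 + 24\right) = 253255 \cdot 38 = 9623690$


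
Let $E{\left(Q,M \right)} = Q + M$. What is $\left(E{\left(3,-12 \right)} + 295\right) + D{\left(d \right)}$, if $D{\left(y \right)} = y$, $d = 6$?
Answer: $292$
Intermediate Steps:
$E{\left(Q,M \right)} = M + Q$
$\left(E{\left(3,-12 \right)} + 295\right) + D{\left(d \right)} = \left(\left(-12 + 3\right) + 295\right) + 6 = \left(-9 + 295\right) + 6 = 286 + 6 = 292$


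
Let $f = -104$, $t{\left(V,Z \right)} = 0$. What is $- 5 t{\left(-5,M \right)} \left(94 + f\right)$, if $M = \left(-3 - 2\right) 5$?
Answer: $0$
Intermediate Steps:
$M = -25$ ($M = \left(-5\right) 5 = -25$)
$- 5 t{\left(-5,M \right)} \left(94 + f\right) = \left(-5\right) 0 \left(94 - 104\right) = 0 \left(-10\right) = 0$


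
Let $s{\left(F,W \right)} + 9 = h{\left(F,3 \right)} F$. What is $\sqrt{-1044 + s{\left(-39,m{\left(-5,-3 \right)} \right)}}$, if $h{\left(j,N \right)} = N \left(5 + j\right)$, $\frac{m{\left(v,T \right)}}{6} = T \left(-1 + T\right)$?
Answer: $15 \sqrt{13} \approx 54.083$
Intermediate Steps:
$m{\left(v,T \right)} = 6 T \left(-1 + T\right)$
$s{\left(F,W \right)} = -9 + F \left(15 + 3 F\right)$ ($s{\left(F,W \right)} = -9 + 3 \left(5 + F\right) F = -9 + \left(15 + 3 F\right) F = -9 + F \left(15 + 3 F\right)$)
$\sqrt{-1044 + s{\left(-39,m{\left(-5,-3 \right)} \right)}} = \sqrt{-1044 - \left(9 + 117 \left(5 - 39\right)\right)} = \sqrt{-1044 - \left(9 + 117 \left(-34\right)\right)} = \sqrt{-1044 + \left(-9 + 3978\right)} = \sqrt{-1044 + 3969} = \sqrt{2925} = 15 \sqrt{13}$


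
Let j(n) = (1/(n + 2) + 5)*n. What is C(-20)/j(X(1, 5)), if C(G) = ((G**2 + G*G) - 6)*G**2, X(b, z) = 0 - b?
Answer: -158800/3 ≈ -52933.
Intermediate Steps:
X(b, z) = -b
C(G) = G**2*(-6 + 2*G**2) (C(G) = ((G**2 + G**2) - 6)*G**2 = (2*G**2 - 6)*G**2 = (-6 + 2*G**2)*G**2 = G**2*(-6 + 2*G**2))
j(n) = n*(5 + 1/(2 + n)) (j(n) = (1/(2 + n) + 5)*n = (5 + 1/(2 + n))*n = n*(5 + 1/(2 + n)))
C(-20)/j(X(1, 5)) = (2*(-20)**2*(-3 + (-20)**2))/(((-1*1)*(11 + 5*(-1*1))/(2 - 1*1))) = (2*400*(-3 + 400))/((-(11 + 5*(-1))/(2 - 1))) = (2*400*397)/((-1*(11 - 5)/1)) = 317600/((-1*1*6)) = 317600/(-6) = 317600*(-1/6) = -158800/3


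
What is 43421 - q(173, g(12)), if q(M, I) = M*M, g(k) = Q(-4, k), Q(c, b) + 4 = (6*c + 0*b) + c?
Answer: 13492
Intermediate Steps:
Q(c, b) = -4 + 7*c (Q(c, b) = -4 + ((6*c + 0*b) + c) = -4 + ((6*c + 0) + c) = -4 + (6*c + c) = -4 + 7*c)
g(k) = -32 (g(k) = -4 + 7*(-4) = -4 - 28 = -32)
q(M, I) = M**2
43421 - q(173, g(12)) = 43421 - 1*173**2 = 43421 - 1*29929 = 43421 - 29929 = 13492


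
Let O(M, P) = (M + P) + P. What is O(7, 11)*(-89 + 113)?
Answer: 696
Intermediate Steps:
O(M, P) = M + 2*P
O(7, 11)*(-89 + 113) = (7 + 2*11)*(-89 + 113) = (7 + 22)*24 = 29*24 = 696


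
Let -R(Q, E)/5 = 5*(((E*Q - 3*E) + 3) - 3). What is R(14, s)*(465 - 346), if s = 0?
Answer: 0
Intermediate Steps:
R(Q, E) = 75*E - 25*E*Q (R(Q, E) = -25*(((E*Q - 3*E) + 3) - 3) = -25*(((-3*E + E*Q) + 3) - 3) = -25*((3 - 3*E + E*Q) - 3) = -25*(-3*E + E*Q) = -5*(-15*E + 5*E*Q) = 75*E - 25*E*Q)
R(14, s)*(465 - 346) = (25*0*(3 - 1*14))*(465 - 346) = (25*0*(3 - 14))*119 = (25*0*(-11))*119 = 0*119 = 0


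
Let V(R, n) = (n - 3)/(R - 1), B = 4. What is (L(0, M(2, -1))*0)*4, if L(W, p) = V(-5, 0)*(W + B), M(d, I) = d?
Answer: 0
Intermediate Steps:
V(R, n) = (-3 + n)/(-1 + R)
L(W, p) = 2 + W/2 (L(W, p) = ((-3 + 0)/(-1 - 5))*(W + 4) = (-3/(-6))*(4 + W) = (-⅙*(-3))*(4 + W) = (4 + W)/2 = 2 + W/2)
(L(0, M(2, -1))*0)*4 = ((2 + (½)*0)*0)*4 = ((2 + 0)*0)*4 = (2*0)*4 = 0*4 = 0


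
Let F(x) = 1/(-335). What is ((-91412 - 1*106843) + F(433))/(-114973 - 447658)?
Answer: 66415426/188481385 ≈ 0.35237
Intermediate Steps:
F(x) = -1/335
((-91412 - 1*106843) + F(433))/(-114973 - 447658) = ((-91412 - 1*106843) - 1/335)/(-114973 - 447658) = ((-91412 - 106843) - 1/335)/(-562631) = (-198255 - 1/335)*(-1/562631) = -66415426/335*(-1/562631) = 66415426/188481385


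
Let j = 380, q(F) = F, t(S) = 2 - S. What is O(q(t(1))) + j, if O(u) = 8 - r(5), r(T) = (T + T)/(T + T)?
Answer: 387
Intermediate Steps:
r(T) = 1 (r(T) = (2*T)/((2*T)) = (2*T)*(1/(2*T)) = 1)
O(u) = 7 (O(u) = 8 - 1*1 = 8 - 1 = 7)
O(q(t(1))) + j = 7 + 380 = 387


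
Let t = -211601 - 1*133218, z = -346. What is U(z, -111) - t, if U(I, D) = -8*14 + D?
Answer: 344596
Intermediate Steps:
U(I, D) = -112 + D
t = -344819 (t = -211601 - 133218 = -344819)
U(z, -111) - t = (-112 - 111) - 1*(-344819) = -223 + 344819 = 344596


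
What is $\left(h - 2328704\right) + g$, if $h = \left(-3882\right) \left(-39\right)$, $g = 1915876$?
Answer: $-261430$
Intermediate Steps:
$h = 151398$
$\left(h - 2328704\right) + g = \left(151398 - 2328704\right) + 1915876 = -2177306 + 1915876 = -261430$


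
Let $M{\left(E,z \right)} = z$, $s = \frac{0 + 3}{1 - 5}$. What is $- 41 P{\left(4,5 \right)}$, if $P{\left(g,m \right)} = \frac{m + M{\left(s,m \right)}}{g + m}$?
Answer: $- \frac{410}{9} \approx -45.556$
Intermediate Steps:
$s = - \frac{3}{4}$ ($s = \frac{3}{-4} = 3 \left(- \frac{1}{4}\right) = - \frac{3}{4} \approx -0.75$)
$P{\left(g,m \right)} = \frac{2 m}{g + m}$ ($P{\left(g,m \right)} = \frac{m + m}{g + m} = \frac{2 m}{g + m}$)
$- 41 P{\left(4,5 \right)} = - 41 \cdot 2 \cdot 5 \frac{1}{4 + 5} = - 41 \cdot 2 \cdot 5 \cdot \frac{1}{9} = \left(-41\right) \frac{10}{9} = - \frac{410}{9}$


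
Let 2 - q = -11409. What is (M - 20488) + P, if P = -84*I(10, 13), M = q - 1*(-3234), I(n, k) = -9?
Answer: -5087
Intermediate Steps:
q = 11411 (q = 2 - 1*(-11409) = 2 + 11409 = 11411)
M = 14645 (M = 11411 - 1*(-3234) = 11411 + 3234 = 14645)
P = 756 (P = -84*(-9) = 756)
(M - 20488) + P = (14645 - 20488) + 756 = -5843 + 756 = -5087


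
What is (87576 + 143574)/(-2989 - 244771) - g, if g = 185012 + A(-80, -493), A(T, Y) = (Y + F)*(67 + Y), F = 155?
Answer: -8151327115/24776 ≈ -3.2900e+5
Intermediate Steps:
A(T, Y) = (67 + Y)*(155 + Y) (A(T, Y) = (Y + 155)*(67 + Y) = (155 + Y)*(67 + Y) = (67 + Y)*(155 + Y))
g = 329000 (g = 185012 + (10385 + (-493)**2 + 222*(-493)) = 185012 + (10385 + 243049 - 109446) = 185012 + 143988 = 329000)
(87576 + 143574)/(-2989 - 244771) - g = (87576 + 143574)/(-2989 - 244771) - 1*329000 = 231150/(-247760) - 329000 = 231150*(-1/247760) - 329000 = -23115/24776 - 329000 = -8151327115/24776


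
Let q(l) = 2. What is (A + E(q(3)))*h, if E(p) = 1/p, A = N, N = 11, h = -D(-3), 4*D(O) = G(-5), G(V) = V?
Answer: 115/8 ≈ 14.375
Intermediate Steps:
D(O) = -5/4 (D(O) = (¼)*(-5) = -5/4)
h = 5/4 (h = -1*(-5/4) = 5/4 ≈ 1.2500)
A = 11
E(p) = 1/p
(A + E(q(3)))*h = (11 + 1/2)*(5/4) = (11 + ½)*(5/4) = (23/2)*(5/4) = 115/8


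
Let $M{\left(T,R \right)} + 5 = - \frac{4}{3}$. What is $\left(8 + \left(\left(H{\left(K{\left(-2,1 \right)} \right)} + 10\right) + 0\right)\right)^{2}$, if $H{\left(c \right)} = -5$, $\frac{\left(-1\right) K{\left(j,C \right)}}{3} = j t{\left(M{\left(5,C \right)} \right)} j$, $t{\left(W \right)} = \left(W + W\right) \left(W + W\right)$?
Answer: $169$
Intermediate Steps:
$M{\left(T,R \right)} = - \frac{19}{3}$ ($M{\left(T,R \right)} = -5 - \frac{4}{3} = - \frac{19}{3}$)
$t{\left(W \right)} = 4 W^{2}$ ($t{\left(W \right)} = 2 W 2 W = 4 W^{2}$)
$K{\left(j,C \right)} = - \frac{1444 j^{2}}{3}$ ($K{\left(j,C \right)} = - 3 j 4 \left(- \frac{19}{3}\right)^{2} j = - 3 j 4 \cdot \frac{361}{9} j = - 3 j \frac{1444}{9} j = - 3 \frac{1444 j}{9} j = - 3 \frac{1444 j^{2}}{9} = - \frac{1444 j^{2}}{3}$)
$\left(8 + \left(\left(H{\left(K{\left(-2,1 \right)} \right)} + 10\right) + 0\right)\right)^{2} = \left(8 + \left(\left(-5 + 10\right) + 0\right)\right)^{2} = \left(8 + \left(5 + 0\right)\right)^{2} = \left(8 + 5\right)^{2} = 13^{2} = 169$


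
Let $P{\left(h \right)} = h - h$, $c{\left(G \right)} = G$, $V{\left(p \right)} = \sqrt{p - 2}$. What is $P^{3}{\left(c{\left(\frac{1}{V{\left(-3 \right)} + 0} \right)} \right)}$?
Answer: $0$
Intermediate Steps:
$V{\left(p \right)} = \sqrt{-2 + p}$
$P{\left(h \right)} = 0$
$P^{3}{\left(c{\left(\frac{1}{V{\left(-3 \right)} + 0} \right)} \right)} = 0^{3} = 0$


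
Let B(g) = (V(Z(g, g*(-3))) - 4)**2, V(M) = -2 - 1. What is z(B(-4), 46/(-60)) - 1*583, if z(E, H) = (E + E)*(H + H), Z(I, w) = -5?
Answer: -10999/15 ≈ -733.27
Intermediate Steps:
V(M) = -3
B(g) = 49 (B(g) = (-3 - 4)**2 = (-7)**2 = 49)
z(E, H) = 4*E*H (z(E, H) = (2*E)*(2*H) = 4*E*H)
z(B(-4), 46/(-60)) - 1*583 = 4*49*(46/(-60)) - 1*583 = 4*49*(46*(-1/60)) - 583 = 4*49*(-23/30) - 583 = -2254/15 - 583 = -10999/15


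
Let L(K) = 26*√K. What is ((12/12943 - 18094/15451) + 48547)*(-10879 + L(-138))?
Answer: -2456201512379373/4650751 + 252415965699066*I*√138/199982293 ≈ -5.2813e+8 + 1.4827e+7*I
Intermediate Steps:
((12/12943 - 18094/15451) + 48547)*(-10879 + L(-138)) = ((12/12943 - 18094/15451) + 48547)*(-10879 + 26*√(-138)) = ((12*(1/12943) - 18094*1/15451) + 48547)*(-10879 + 26*(I*√138)) = ((12/12943 - 18094/15451) + 48547)*(-10879 + 26*I*√138) = (-234005230/199982293 + 48547)*(-10879 + 26*I*√138) = 9708306373041*(-10879 + 26*I*√138)/199982293 = -2456201512379373/4650751 + 252415965699066*I*√138/199982293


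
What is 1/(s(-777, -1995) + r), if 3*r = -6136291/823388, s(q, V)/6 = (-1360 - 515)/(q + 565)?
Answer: 130918692/6622112827 ≈ 0.019770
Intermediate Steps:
s(q, V) = -11250/(565 + q) (s(q, V) = 6*((-1360 - 515)/(q + 565)) = 6*(-1875/(565 + q)) = -11250/(565 + q))
r = -6136291/2470164 (r = (-6136291/823388)/3 = (-6136291*1/823388)/3 = (1/3)*(-6136291/823388) = -6136291/2470164 ≈ -2.4842)
1/(s(-777, -1995) + r) = 1/(-11250/(565 - 777) - 6136291/2470164) = 1/(-11250/(-212) - 6136291/2470164) = 1/(-11250*(-1/212) - 6136291/2470164) = 1/(5625/106 - 6136291/2470164) = 1/(6622112827/130918692) = 130918692/6622112827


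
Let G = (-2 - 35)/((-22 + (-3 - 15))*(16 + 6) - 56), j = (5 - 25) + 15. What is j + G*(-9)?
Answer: -557/104 ≈ -5.3558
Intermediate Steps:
j = -5 (j = -20 + 15 = -5)
G = 37/936 (G = -37/((-22 - 18)*22 - 56) = -37/(-40*22 - 56) = -37/(-880 - 56) = -37/(-936) = -37*(-1/936) = 37/936 ≈ 0.039530)
j + G*(-9) = -5 + (37/936)*(-9) = -5 - 37/104 = -557/104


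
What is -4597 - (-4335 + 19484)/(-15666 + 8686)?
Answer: -32071911/6980 ≈ -4594.8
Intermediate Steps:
-4597 - (-4335 + 19484)/(-15666 + 8686) = -4597 - 15149/(-6980) = -4597 - 15149*(-1)/6980 = -4597 - 1*(-15149/6980) = -4597 + 15149/6980 = -32071911/6980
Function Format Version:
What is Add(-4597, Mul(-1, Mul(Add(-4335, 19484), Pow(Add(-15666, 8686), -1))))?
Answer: Rational(-32071911, 6980) ≈ -4594.8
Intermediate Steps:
Add(-4597, Mul(-1, Mul(Add(-4335, 19484), Pow(Add(-15666, 8686), -1)))) = Add(-4597, Mul(-1, Mul(15149, Pow(-6980, -1)))) = Add(-4597, Mul(-1, Mul(15149, Rational(-1, 6980)))) = Add(-4597, Mul(-1, Rational(-15149, 6980))) = Add(-4597, Rational(15149, 6980)) = Rational(-32071911, 6980)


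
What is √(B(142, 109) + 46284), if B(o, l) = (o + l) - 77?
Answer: 3*√5162 ≈ 215.54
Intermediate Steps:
B(o, l) = -77 + l + o (B(o, l) = (l + o) - 77 = -77 + l + o)
√(B(142, 109) + 46284) = √((-77 + 109 + 142) + 46284) = √(174 + 46284) = √46458 = 3*√5162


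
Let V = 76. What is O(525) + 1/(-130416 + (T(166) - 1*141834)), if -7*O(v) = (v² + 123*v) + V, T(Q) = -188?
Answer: -92704112895/1907066 ≈ -48611.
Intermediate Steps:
O(v) = -76/7 - 123*v/7 - v²/7 (O(v) = -((v² + 123*v) + 76)/7 = -(76 + v² + 123*v)/7 = -76/7 - 123*v/7 - v²/7)
O(525) + 1/(-130416 + (T(166) - 1*141834)) = (-76/7 - 123/7*525 - ⅐*525²) + 1/(-130416 + (-188 - 1*141834)) = (-76/7 - 9225 - ⅐*275625) + 1/(-130416 + (-188 - 141834)) = (-76/7 - 9225 - 39375) + 1/(-130416 - 142022) = -340276/7 + 1/(-272438) = -340276/7 - 1/272438 = -92704112895/1907066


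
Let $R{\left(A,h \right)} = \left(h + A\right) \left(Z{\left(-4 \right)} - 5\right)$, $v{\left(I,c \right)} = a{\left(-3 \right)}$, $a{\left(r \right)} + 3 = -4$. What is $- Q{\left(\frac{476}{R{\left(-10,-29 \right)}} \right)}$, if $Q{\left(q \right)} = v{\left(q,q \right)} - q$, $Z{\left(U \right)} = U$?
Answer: $\frac{2933}{351} \approx 8.3561$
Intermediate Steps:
$a{\left(r \right)} = -7$ ($a{\left(r \right)} = -3 - 4 = -7$)
$v{\left(I,c \right)} = -7$
$R{\left(A,h \right)} = - 9 A - 9 h$ ($R{\left(A,h \right)} = \left(h + A\right) \left(-4 - 5\right) = \left(A + h\right) \left(-9\right) = - 9 A - 9 h$)
$Q{\left(q \right)} = -7 - q$
$- Q{\left(\frac{476}{R{\left(-10,-29 \right)}} \right)} = - (-7 - \frac{476}{\left(-9\right) \left(-10\right) - -261}) = - (-7 - \frac{476}{90 + 261}) = - (-7 - \frac{476}{351}) = \left(-1\right) \left(- \frac{2933}{351}\right) = \frac{2933}{351}$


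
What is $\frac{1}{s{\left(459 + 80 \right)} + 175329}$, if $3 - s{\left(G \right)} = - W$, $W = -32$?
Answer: $\frac{1}{175300} \approx 5.7045 \cdot 10^{-6}$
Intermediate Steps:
$s{\left(G \right)} = -29$ ($s{\left(G \right)} = 3 - \left(-1\right) \left(-32\right) = 3 - 32 = -29$)
$\frac{1}{s{\left(459 + 80 \right)} + 175329} = \frac{1}{-29 + 175329} = \frac{1}{175300}$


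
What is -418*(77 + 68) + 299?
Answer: -60311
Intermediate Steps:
-418*(77 + 68) + 299 = -418*145 + 299 = -60610 + 299 = -60311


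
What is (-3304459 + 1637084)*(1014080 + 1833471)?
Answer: -4747935348625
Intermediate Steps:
(-3304459 + 1637084)*(1014080 + 1833471) = -1667375*2847551 = -4747935348625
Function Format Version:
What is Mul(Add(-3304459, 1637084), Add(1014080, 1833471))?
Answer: -4747935348625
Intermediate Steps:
Mul(Add(-3304459, 1637084), Add(1014080, 1833471)) = Mul(-1667375, 2847551) = -4747935348625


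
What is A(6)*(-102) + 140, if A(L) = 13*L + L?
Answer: -8428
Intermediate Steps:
A(L) = 14*L
A(6)*(-102) + 140 = (14*6)*(-102) + 140 = 84*(-102) + 140 = -8568 + 140 = -8428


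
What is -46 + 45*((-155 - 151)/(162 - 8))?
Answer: -10427/77 ≈ -135.42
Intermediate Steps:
-46 + 45*((-155 - 151)/(162 - 8)) = -46 + 45*(-306/154) = -46 + 45*(-306*1/154) = -46 + 45*(-153/77) = -46 - 6885/77 = -10427/77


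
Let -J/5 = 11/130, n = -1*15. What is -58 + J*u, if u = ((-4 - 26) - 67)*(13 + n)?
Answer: -1821/13 ≈ -140.08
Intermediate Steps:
n = -15
u = 194 (u = ((-4 - 26) - 67)*(13 - 15) = (-30 - 67)*(-2) = -97*(-2) = 194)
J = -11/26 (J = -55/130 = -5*11/130 = -11/26 ≈ -0.42308)
-58 + J*u = -58 - 11/26*194 = -58 - 1067/13 = -1821/13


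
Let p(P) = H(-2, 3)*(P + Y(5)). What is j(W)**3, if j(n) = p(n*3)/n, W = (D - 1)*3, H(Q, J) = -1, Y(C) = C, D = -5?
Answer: -117649/5832 ≈ -20.173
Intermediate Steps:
W = -18 (W = (-5 - 1)*3 = -6*3 = -18)
p(P) = -5 - P (p(P) = -(P + 5) = -(5 + P) = -5 - P)
j(n) = (-5 - 3*n)/n (j(n) = (-5 - n*3)/n = (-5 - 3*n)/n)
j(W)**3 = (-3 - 5/(-18))**3 = (-3 - 5*(-1/18))**3 = (-3 + 5/18)**3 = (-49/18)**3 = -117649/5832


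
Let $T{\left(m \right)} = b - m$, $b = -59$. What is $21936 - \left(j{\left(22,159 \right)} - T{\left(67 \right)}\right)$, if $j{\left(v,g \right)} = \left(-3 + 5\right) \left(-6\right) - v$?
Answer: $21844$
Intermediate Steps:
$T{\left(m \right)} = -59 - m$
$j{\left(v,g \right)} = -12 - v$ ($j{\left(v,g \right)} = 2 \left(-6\right) - v = -12 - v$)
$21936 - \left(j{\left(22,159 \right)} - T{\left(67 \right)}\right) = 21936 - \left(\left(-12 - 22\right) - \left(-59 - 67\right)\right) = 21936 - \left(-34 - -126\right) = 21936 - \left(-34 + 126\right) = 21936 - 92 = 21844$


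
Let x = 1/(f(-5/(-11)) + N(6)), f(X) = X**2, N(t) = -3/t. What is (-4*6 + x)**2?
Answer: 3786916/5041 ≈ 751.22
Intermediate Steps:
x = -242/71 (x = 1/((-5/(-11))**2 - 3/6) = 1/((-5*(-1/11))**2 - 3*1/6) = 1/((5/11)**2 - 1/2) = 1/(25/121 - 1/2) = 1/(-71/242) = -242/71 ≈ -3.4085)
(-4*6 + x)**2 = (-4*6 - 242/71)**2 = (-24 - 242/71)**2 = (-1946/71)**2 = 3786916/5041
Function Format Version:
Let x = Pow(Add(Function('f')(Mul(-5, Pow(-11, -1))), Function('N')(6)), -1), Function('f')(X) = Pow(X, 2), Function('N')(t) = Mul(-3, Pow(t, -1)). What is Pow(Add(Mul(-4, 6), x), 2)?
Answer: Rational(3786916, 5041) ≈ 751.22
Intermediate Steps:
x = Rational(-242, 71) (x = Pow(Add(Pow(Mul(-5, Pow(-11, -1)), 2), Mul(-3, Pow(6, -1))), -1) = Pow(Add(Pow(Mul(-5, Rational(-1, 11)), 2), Mul(-3, Rational(1, 6))), -1) = Pow(Add(Pow(Rational(5, 11), 2), Rational(-1, 2)), -1) = Pow(Add(Rational(25, 121), Rational(-1, 2)), -1) = Pow(Rational(-71, 242), -1) = Rational(-242, 71) ≈ -3.4085)
Pow(Add(Mul(-4, 6), x), 2) = Pow(Add(Mul(-4, 6), Rational(-242, 71)), 2) = Pow(Add(-24, Rational(-242, 71)), 2) = Pow(Rational(-1946, 71), 2) = Rational(3786916, 5041)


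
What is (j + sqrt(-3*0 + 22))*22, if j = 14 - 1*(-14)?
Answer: 616 + 22*sqrt(22) ≈ 719.19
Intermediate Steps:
j = 28 (j = 14 + 14 = 28)
(j + sqrt(-3*0 + 22))*22 = (28 + sqrt(-3*0 + 22))*22 = (28 + sqrt(0 + 22))*22 = (28 + sqrt(22))*22 = 616 + 22*sqrt(22)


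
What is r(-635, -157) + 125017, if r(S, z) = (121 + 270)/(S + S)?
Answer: 158771199/1270 ≈ 1.2502e+5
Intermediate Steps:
r(S, z) = 391/(2*S) (r(S, z) = 391/((2*S)) = 391*(1/(2*S)) = 391/(2*S))
r(-635, -157) + 125017 = (391/2)/(-635) + 125017 = (391/2)*(-1/635) + 125017 = -391/1270 + 125017 = 158771199/1270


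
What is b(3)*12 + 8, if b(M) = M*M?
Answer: 116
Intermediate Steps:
b(M) = M²
b(3)*12 + 8 = 3²*12 + 8 = 9*12 + 8 = 108 + 8 = 116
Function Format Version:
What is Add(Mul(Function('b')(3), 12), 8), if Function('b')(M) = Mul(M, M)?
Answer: 116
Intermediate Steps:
Function('b')(M) = Pow(M, 2)
Add(Mul(Function('b')(3), 12), 8) = Add(Mul(Pow(3, 2), 12), 8) = Add(Mul(9, 12), 8) = Add(108, 8) = 116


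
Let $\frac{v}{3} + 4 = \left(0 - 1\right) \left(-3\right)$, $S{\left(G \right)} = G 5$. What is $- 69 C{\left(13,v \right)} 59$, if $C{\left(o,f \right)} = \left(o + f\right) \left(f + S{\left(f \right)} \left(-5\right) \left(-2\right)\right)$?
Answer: $6228630$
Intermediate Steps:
$S{\left(G \right)} = 5 G$
$v = -3$ ($v = -12 + 3 \left(0 - 1\right) \left(-3\right) = -12 + 3 \left(\left(-1\right) \left(-3\right)\right) = -12 + 3 \cdot 3 = -12 + 9 = -3$)
$C{\left(o,f \right)} = 51 f \left(f + o\right)$ ($C{\left(o,f \right)} = \left(o + f\right) \left(f + 5 f \left(-5\right) \left(-2\right)\right) = \left(f + o\right) \left(f + - 25 f \left(-2\right)\right) = \left(f + o\right) \left(f + 50 f\right) = \left(f + o\right) 51 f = 51 f \left(f + o\right)$)
$- 69 C{\left(13,v \right)} 59 = - 69 \cdot 51 \left(-3\right) \left(-3 + 13\right) 59 = - 69 \cdot 51 \left(-3\right) 10 \cdot 59 = \left(-69\right) \left(-1530\right) 59 = 105570 \cdot 59 = 6228630$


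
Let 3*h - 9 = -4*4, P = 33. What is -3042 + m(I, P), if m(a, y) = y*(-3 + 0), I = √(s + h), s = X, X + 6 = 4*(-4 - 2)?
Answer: -3141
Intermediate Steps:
h = -7/3 (h = 3 + (-4*4)/3 = 3 + (⅓)*(-16) = 3 - 16/3 = -7/3 ≈ -2.3333)
X = -30 (X = -6 + 4*(-4 - 2) = -6 + 4*(-6) = -6 - 24 = -30)
s = -30
I = I*√291/3 (I = √(-30 - 7/3) = √(-97/3) = I*√291/3 ≈ 5.6862*I)
m(a, y) = -3*y (m(a, y) = y*(-3) = -3*y)
-3042 + m(I, P) = -3042 - 3*33 = -3042 - 99 = -3141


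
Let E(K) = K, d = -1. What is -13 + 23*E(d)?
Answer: -36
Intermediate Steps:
-13 + 23*E(d) = -13 + 23*(-1) = -13 - 23 = -36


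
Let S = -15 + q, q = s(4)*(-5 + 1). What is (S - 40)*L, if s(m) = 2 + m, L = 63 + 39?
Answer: -8058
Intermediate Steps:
L = 102
q = -24 (q = (2 + 4)*(-5 + 1) = 6*(-4) = -24)
S = -39 (S = -15 - 24 = -39)
(S - 40)*L = (-39 - 40)*102 = -79*102 = -8058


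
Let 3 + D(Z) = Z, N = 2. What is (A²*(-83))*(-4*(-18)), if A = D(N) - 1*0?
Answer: -5976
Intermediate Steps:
D(Z) = -3 + Z
A = -1 (A = (-3 + 2) - 1*0 = -1 + 0 = -1)
(A²*(-83))*(-4*(-18)) = ((-1)²*(-83))*(-4*(-18)) = (1*(-83))*72 = -83*72 = -5976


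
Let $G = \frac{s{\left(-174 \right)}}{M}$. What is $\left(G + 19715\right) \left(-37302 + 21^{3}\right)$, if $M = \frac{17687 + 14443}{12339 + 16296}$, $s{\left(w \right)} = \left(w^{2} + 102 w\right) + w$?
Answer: $- \frac{102526177442}{119} \approx -8.6156 \cdot 10^{8}$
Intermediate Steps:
$s{\left(w \right)} = w^{2} + 103 w$
$M = \frac{2142}{1909}$ ($M = \frac{32130}{28635} = 32130 \cdot \frac{1}{28635} = \frac{2142}{1909} \approx 1.1221$)
$G = \frac{3930631}{357}$ ($G = \frac{\left(-174\right) \left(103 - 174\right)}{\frac{2142}{1909}} = \left(-174\right) \left(-71\right) \frac{1909}{2142} = 12354 \cdot \frac{1909}{2142} = \frac{3930631}{357} \approx 11010.0$)
$\left(G + 19715\right) \left(-37302 + 21^{3}\right) = \left(\frac{3930631}{357} + 19715\right) \left(-37302 + 21^{3}\right) = \frac{10968886 \left(-37302 + 9261\right)}{357} = \frac{10968886}{357} \left(-28041\right) = - \frac{102526177442}{119}$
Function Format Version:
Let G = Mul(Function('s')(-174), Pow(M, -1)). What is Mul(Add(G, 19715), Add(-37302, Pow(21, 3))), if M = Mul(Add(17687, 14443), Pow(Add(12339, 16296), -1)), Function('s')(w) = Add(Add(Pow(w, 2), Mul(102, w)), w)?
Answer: Rational(-102526177442, 119) ≈ -8.6156e+8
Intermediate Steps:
Function('s')(w) = Add(Pow(w, 2), Mul(103, w))
M = Rational(2142, 1909) (M = Mul(32130, Pow(28635, -1)) = Mul(32130, Rational(1, 28635)) = Rational(2142, 1909) ≈ 1.1221)
G = Rational(3930631, 357) (G = Mul(Mul(-174, Add(103, -174)), Pow(Rational(2142, 1909), -1)) = Mul(Mul(-174, -71), Rational(1909, 2142)) = Mul(12354, Rational(1909, 2142)) = Rational(3930631, 357) ≈ 11010.)
Mul(Add(G, 19715), Add(-37302, Pow(21, 3))) = Mul(Add(Rational(3930631, 357), 19715), Add(-37302, Pow(21, 3))) = Mul(Rational(10968886, 357), Add(-37302, 9261)) = Mul(Rational(10968886, 357), -28041) = Rational(-102526177442, 119)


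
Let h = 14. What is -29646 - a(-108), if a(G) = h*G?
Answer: -28134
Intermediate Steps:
a(G) = 14*G
-29646 - a(-108) = -29646 - 14*(-108) = -29646 - 1*(-1512) = -29646 + 1512 = -28134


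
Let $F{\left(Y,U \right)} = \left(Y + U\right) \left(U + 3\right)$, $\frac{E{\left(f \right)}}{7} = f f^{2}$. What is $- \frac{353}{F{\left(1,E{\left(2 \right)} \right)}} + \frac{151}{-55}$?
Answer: $- \frac{527228}{184965} \approx -2.8504$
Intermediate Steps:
$E{\left(f \right)} = 7 f^{3}$ ($E{\left(f \right)} = 7 f f^{2} = 7 f^{3}$)
$F{\left(Y,U \right)} = \left(3 + U\right) \left(U + Y\right)$ ($F{\left(Y,U \right)} = \left(U + Y\right) \left(3 + U\right) = \left(3 + U\right) \left(U + Y\right)$)
$- \frac{353}{F{\left(1,E{\left(2 \right)} \right)}} + \frac{151}{-55} = - \frac{353}{\left(7 \cdot 2^{3}\right)^{2} + 3 \cdot 7 \cdot 2^{3} + 3 \cdot 1 + 7 \cdot 2^{3} \cdot 1} + \frac{151}{-55} = - \frac{353}{\left(7 \cdot 8\right)^{2} + 3 \cdot 7 \cdot 8 + 3 + 7 \cdot 8 \cdot 1} + 151 \left(- \frac{1}{55}\right) = - \frac{353}{56^{2} + 3 \cdot 56 + 3 + 56 \cdot 1} - \frac{151}{55} = - \frac{353}{3136 + 168 + 3 + 56} - \frac{151}{55} = - \frac{353}{3363} - \frac{151}{55} = - \frac{527228}{184965}$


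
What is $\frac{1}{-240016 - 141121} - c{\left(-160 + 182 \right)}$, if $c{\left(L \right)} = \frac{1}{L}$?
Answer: $- \frac{381159}{8385014} \approx -0.045457$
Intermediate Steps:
$\frac{1}{-240016 - 141121} - c{\left(-160 + 182 \right)} = \frac{1}{-240016 - 141121} - \frac{1}{-160 + 182} = \frac{1}{-381137} - \frac{1}{22} = - \frac{1}{381137} - \frac{1}{22} = - \frac{381159}{8385014}$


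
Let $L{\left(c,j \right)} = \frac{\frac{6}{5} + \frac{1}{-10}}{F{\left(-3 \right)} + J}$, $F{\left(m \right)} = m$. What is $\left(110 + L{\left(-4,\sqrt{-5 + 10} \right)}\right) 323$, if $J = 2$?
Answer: $\frac{351747}{10} \approx 35175.0$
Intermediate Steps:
$L{\left(c,j \right)} = - \frac{11}{10}$ ($L{\left(c,j \right)} = \frac{\frac{6}{5} + \frac{1}{-10}}{-3 + 2} = \frac{6 \cdot \frac{1}{5} - \frac{1}{10}}{-1} = \left(\frac{6}{5} - \frac{1}{10}\right) \left(-1\right) = \frac{11}{10} \left(-1\right) = - \frac{11}{10}$)
$\left(110 + L{\left(-4,\sqrt{-5 + 10} \right)}\right) 323 = \left(110 - \frac{11}{10}\right) 323 = \frac{1089}{10} \cdot 323 = \frac{351747}{10}$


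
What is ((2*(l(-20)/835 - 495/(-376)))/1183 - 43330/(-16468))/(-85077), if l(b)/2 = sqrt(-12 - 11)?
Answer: -2411229245/77899671849636 - 4*I*sqrt(23)/84039485985 ≈ -3.0953e-5 - 2.2827e-10*I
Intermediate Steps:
l(b) = 2*I*sqrt(23) (l(b) = 2*sqrt(-12 - 11) = 2*sqrt(-23) = 2*(I*sqrt(23)) = 2*I*sqrt(23))
((2*(l(-20)/835 - 495/(-376)))/1183 - 43330/(-16468))/(-85077) = ((2*((2*I*sqrt(23))/835 - 495/(-376)))/1183 - 43330/(-16468))/(-85077) = ((2*((2*I*sqrt(23))*(1/835) - 495*(-1/376)))*(1/1183) - 43330*(-1/16468))*(-1/85077) = ((2*(2*I*sqrt(23)/835 + 495/376))*(1/1183) + 21665/8234)*(-1/85077) = ((2*(495/376 + 2*I*sqrt(23)/835))*(1/1183) + 21665/8234)*(-1/85077) = ((495/188 + 4*I*sqrt(23)/835)*(1/1183) + 21665/8234)*(-1/85077) = ((495/222404 + 4*I*sqrt(23)/987805) + 21665/8234)*(-1/85077) = (2411229245/915637268 + 4*I*sqrt(23)/987805)*(-1/85077) = -2411229245/77899671849636 - 4*I*sqrt(23)/84039485985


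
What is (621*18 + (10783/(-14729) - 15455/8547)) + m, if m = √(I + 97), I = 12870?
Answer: 127896799438/11444433 + √12967 ≈ 11289.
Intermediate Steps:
m = √12967 (m = √(12870 + 97) = √12967 ≈ 113.87)
(621*18 + (10783/(-14729) - 15455/8547)) + m = (621*18 + (10783/(-14729) - 15455/8547)) + √12967 = (11178 + (10783*(-1/14729) - 15455*1/8547)) + √12967 = (11178 + (-10783/14729 - 1405/777)) + √12967 = (11178 - 29072636/11444433) + √12967 = 127896799438/11444433 + √12967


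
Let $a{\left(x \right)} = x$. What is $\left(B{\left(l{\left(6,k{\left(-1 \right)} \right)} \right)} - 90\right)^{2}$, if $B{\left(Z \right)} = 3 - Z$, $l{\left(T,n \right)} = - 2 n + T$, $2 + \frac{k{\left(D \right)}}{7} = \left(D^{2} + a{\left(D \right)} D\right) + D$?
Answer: $11449$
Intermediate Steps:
$k{\left(D \right)} = -14 + 7 D + 14 D^{2}$ ($k{\left(D \right)} = -14 + 7 \left(\left(D^{2} + D D\right) + D\right) = -14 + 7 \left(\left(D^{2} + D^{2}\right) + D\right) = -14 + 7 \left(2 D^{2} + D\right) = -14 + 7 \left(D + 2 D^{2}\right) = -14 + \left(7 D + 14 D^{2}\right) = -14 + 7 D + 14 D^{2}$)
$l{\left(T,n \right)} = T - 2 n$
$\left(B{\left(l{\left(6,k{\left(-1 \right)} \right)} \right)} - 90\right)^{2} = \left(\left(3 - \left(6 - 2 \left(-14 + 7 \left(-1\right) + 14 \left(-1\right)^{2}\right)\right)\right) - 90\right)^{2} = \left(\left(3 - \left(6 - 2 \left(-14 - 7 + 14 \cdot 1\right)\right)\right) - 90\right)^{2} = \left(\left(3 - \left(6 - 2 \left(-14 - 7 + 14\right)\right)\right) - 90\right)^{2} = \left(\left(3 - \left(6 - -14\right)\right) - 90\right)^{2} = \left(\left(3 - \left(6 + 14\right)\right) - 90\right)^{2} = \left(\left(3 - 20\right) - 90\right)^{2} = \left(-17 - 90\right)^{2} = \left(-107\right)^{2} = 11449$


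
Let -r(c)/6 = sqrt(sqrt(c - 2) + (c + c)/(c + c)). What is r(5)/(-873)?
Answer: 2*sqrt(1 + sqrt(3))/291 ≈ 0.011360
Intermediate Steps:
r(c) = -6*sqrt(1 + sqrt(-2 + c)) (r(c) = -6*sqrt(sqrt(c - 2) + (c + c)/(c + c)) = -6*sqrt(sqrt(-2 + c) + (2*c)/((2*c))) = -6*sqrt(sqrt(-2 + c) + (2*c)*(1/(2*c))) = -6*sqrt(sqrt(-2 + c) + 1) = -6*sqrt(1 + sqrt(-2 + c)))
r(5)/(-873) = -6*sqrt(1 + sqrt(-2 + 5))/(-873) = -6*sqrt(1 + sqrt(3))*(-1/873) = 2*sqrt(1 + sqrt(3))/291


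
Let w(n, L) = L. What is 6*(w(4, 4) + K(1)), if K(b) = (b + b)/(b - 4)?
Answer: 20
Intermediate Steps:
K(b) = 2*b/(-4 + b) (K(b) = (2*b)/(-4 + b) = 2*b/(-4 + b))
6*(w(4, 4) + K(1)) = 6*(4 + 2*1/(-4 + 1)) = 6*(4 + 2*1/(-3)) = 6*(4 + 2*1*(-⅓)) = 6*(4 - ⅔) = 6*(10/3) = 20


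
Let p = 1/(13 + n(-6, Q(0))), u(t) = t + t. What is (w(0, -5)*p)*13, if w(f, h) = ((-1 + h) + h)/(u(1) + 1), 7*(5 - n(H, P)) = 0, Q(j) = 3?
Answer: -143/54 ≈ -2.6481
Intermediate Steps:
u(t) = 2*t
n(H, P) = 5 (n(H, P) = 5 - ⅐*0 = 5 + 0 = 5)
p = 1/18 (p = 1/(13 + 5) = 1/18 ≈ 0.055556)
w(f, h) = -⅓ + 2*h/3 (w(f, h) = ((-1 + h) + h)/(2*1 + 1) = (-1 + 2*h)/(2 + 1) = (-1 + 2*h)/3 = (-1 + 2*h)*(⅓) = -⅓ + 2*h/3)
(w(0, -5)*p)*13 = ((-⅓ + (⅔)*(-5))*(1/18))*13 = ((-⅓ - 10/3)*(1/18))*13 = -11/3*1/18*13 = -11/54*13 = -143/54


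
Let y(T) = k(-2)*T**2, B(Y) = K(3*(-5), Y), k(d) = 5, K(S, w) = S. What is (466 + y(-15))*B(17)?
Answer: -23865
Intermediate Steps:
B(Y) = -15 (B(Y) = 3*(-5) = -15)
y(T) = 5*T**2
(466 + y(-15))*B(17) = (466 + 5*(-15)**2)*(-15) = (466 + 5*225)*(-15) = (466 + 1125)*(-15) = 1591*(-15) = -23865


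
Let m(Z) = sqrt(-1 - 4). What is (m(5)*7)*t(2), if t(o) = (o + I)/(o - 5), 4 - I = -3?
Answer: -21*I*sqrt(5) ≈ -46.957*I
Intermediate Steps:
I = 7 (I = 4 - 1*(-3) = 4 + 3 = 7)
m(Z) = I*sqrt(5) (m(Z) = sqrt(-5) = I*sqrt(5))
t(o) = (7 + o)/(-5 + o) (t(o) = (o + 7)/(o - 5) = (7 + o)/(-5 + o))
(m(5)*7)*t(2) = ((I*sqrt(5))*7)*((7 + 2)/(-5 + 2)) = (7*I*sqrt(5))*(9/(-3)) = (7*I*sqrt(5))*(-1/3*9) = (7*I*sqrt(5))*(-3) = -21*I*sqrt(5)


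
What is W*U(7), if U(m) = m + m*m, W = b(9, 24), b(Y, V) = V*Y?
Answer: 12096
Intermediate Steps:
W = 216 (W = 24*9 = 216)
U(m) = m + m**2
W*U(7) = 216*(7*(1 + 7)) = 216*(7*8) = 216*56 = 12096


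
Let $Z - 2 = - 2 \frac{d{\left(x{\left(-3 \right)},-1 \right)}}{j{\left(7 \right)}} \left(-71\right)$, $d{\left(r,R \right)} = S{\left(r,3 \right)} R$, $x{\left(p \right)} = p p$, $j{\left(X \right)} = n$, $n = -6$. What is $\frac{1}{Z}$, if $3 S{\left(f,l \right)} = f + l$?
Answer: $\frac{3}{290} \approx 0.010345$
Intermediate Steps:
$S{\left(f,l \right)} = \frac{f}{3} + \frac{l}{3}$ ($S{\left(f,l \right)} = \frac{f + l}{3} = \frac{f}{3} + \frac{l}{3}$)
$j{\left(X \right)} = -6$
$x{\left(p \right)} = p^{2}$
$d{\left(r,R \right)} = R \left(1 + \frac{r}{3}\right)$ ($d{\left(r,R \right)} = \left(\frac{r}{3} + \frac{1}{3} \cdot 3\right) R = \left(\frac{r}{3} + 1\right) R = \left(1 + \frac{r}{3}\right) R = R \left(1 + \frac{r}{3}\right)$)
$Z = \frac{290}{3}$ ($Z = 2 + - 2 \frac{\frac{1}{3} \left(-1\right) \left(3 + \left(-3\right)^{2}\right)}{-6} \left(-71\right) = 2 + - 2 \cdot \frac{1}{3} \left(-1\right) \left(3 + 9\right) \left(- \frac{1}{6}\right) \left(-71\right) = 2 + - 2 \cdot \frac{1}{3} \left(-1\right) 12 \left(- \frac{1}{6}\right) \left(-71\right) = 2 + - 2 \left(\left(-4\right) \left(- \frac{1}{6}\right)\right) \left(-71\right) = 2 + \left(-2\right) \frac{2}{3} \left(-71\right) = 2 - - \frac{284}{3} = 2 + \frac{284}{3} = \frac{290}{3} \approx 96.667$)
$\frac{1}{Z} = \frac{1}{\frac{290}{3}} = \frac{3}{290}$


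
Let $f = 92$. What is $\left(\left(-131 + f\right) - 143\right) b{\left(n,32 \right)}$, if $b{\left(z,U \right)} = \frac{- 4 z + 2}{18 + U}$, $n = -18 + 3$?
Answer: $- \frac{5642}{25} \approx -225.68$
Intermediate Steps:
$n = -15$
$b{\left(z,U \right)} = \frac{2 - 4 z}{18 + U}$
$\left(\left(-131 + f\right) - 143\right) b{\left(n,32 \right)} = \left(\left(-131 + 92\right) - 143\right) \frac{2 \left(1 - -30\right)}{18 + 32} = \left(-39 - 143\right) \frac{2 \left(1 + 30\right)}{50} = - 182 \cdot 2 \cdot \frac{1}{50} \cdot 31 = \left(-182\right) \frac{31}{25} = - \frac{5642}{25}$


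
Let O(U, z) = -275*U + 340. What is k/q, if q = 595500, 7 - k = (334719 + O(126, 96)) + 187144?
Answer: -243773/297750 ≈ -0.81872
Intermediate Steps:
O(U, z) = 340 - 275*U
k = -487546 (k = 7 - ((334719 + (340 - 275*126)) + 187144) = 7 - ((334719 + (340 - 34650)) + 187144) = 7 - ((334719 - 34310) + 187144) = 7 - (300409 + 187144) = 7 - 1*487553 = 7 - 487553 = -487546)
k/q = -487546/595500 = -487546*1/595500 = -243773/297750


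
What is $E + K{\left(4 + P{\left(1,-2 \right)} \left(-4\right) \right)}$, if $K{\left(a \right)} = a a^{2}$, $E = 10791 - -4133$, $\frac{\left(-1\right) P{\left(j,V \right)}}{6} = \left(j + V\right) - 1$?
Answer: $-70260$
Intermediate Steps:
$P{\left(j,V \right)} = 6 - 6 V - 6 j$ ($P{\left(j,V \right)} = - 6 \left(\left(j + V\right) - 1\right) = - 6 \left(\left(V + j\right) - 1\right) = - 6 \left(-1 + V + j\right) = 6 - 6 V - 6 j$)
$E = 14924$ ($E = 10791 + 4133 = 14924$)
$K{\left(a \right)} = a^{3}$
$E + K{\left(4 + P{\left(1,-2 \right)} \left(-4\right) \right)} = 14924 + \left(4 + \left(6 - -12 - 6\right) \left(-4\right)\right)^{3} = 14924 + \left(4 + \left(6 + 12 - 6\right) \left(-4\right)\right)^{3} = 14924 + \left(4 + 12 \left(-4\right)\right)^{3} = 14924 + \left(4 - 48\right)^{3} = 14924 + \left(-44\right)^{3} = 14924 - 85184 = -70260$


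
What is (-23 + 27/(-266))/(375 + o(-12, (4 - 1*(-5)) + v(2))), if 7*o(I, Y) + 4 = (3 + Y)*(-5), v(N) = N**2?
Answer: -6145/96558 ≈ -0.063640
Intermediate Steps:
o(I, Y) = -19/7 - 5*Y/7 (o(I, Y) = -4/7 + ((3 + Y)*(-5))/7 = -4/7 + (-15 - 5*Y)/7 = -4/7 + (-15/7 - 5*Y/7) = -19/7 - 5*Y/7)
(-23 + 27/(-266))/(375 + o(-12, (4 - 1*(-5)) + v(2))) = (-23 + 27/(-266))/(375 + (-19/7 - 5*((4 - 1*(-5)) + 2**2)/7)) = (-23 + 27*(-1/266))/(375 + (-19/7 - 5*((4 + 5) + 4)/7)) = (-23 - 27/266)/(375 + (-19/7 - 5*(9 + 4)/7)) = -6145/(266*(375 + (-19/7 - 5/7*13))) = -6145/(266*(375 + (-19/7 - 65/7))) = -6145/(266*(375 - 12)) = -6145/266/363 = -6145/266*1/363 = -6145/96558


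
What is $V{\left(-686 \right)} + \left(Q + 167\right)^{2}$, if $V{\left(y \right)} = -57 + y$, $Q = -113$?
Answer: $2173$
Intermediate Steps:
$V{\left(-686 \right)} + \left(Q + 167\right)^{2} = \left(-57 - 686\right) + \left(-113 + 167\right)^{2} = -743 + 54^{2} = -743 + 2916 = 2173$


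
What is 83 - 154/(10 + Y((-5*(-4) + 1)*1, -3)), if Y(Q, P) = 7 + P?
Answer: 72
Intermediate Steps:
83 - 154/(10 + Y((-5*(-4) + 1)*1, -3)) = 83 - 154/(10 + (7 - 3)) = 83 - 154/(10 + 4) = 83 - 154/14 = 83 - 154*1/14 = 83 - 11 = 72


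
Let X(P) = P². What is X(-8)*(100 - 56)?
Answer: 2816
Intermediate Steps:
X(-8)*(100 - 56) = (-8)²*(100 - 56) = 64*44 = 2816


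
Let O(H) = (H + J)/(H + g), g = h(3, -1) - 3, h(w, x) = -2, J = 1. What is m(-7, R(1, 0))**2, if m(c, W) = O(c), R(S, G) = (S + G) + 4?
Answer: 1/4 ≈ 0.25000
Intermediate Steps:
g = -5 (g = -2 - 3 = -5)
R(S, G) = 4 + G + S (R(S, G) = (G + S) + 4 = 4 + G + S)
O(H) = (1 + H)/(-5 + H) (O(H) = (H + 1)/(H - 5) = (1 + H)/(-5 + H))
m(c, W) = (1 + c)/(-5 + c)
m(-7, R(1, 0))**2 = ((1 - 7)/(-5 - 7))**2 = (-6/(-12))**2 = (-1/12*(-6))**2 = (1/2)**2 = 1/4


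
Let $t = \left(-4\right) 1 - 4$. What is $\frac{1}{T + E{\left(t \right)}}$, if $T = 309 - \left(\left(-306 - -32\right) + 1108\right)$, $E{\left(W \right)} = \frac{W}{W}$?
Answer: $- \frac{1}{524} \approx -0.0019084$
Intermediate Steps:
$t = -8$ ($t = -4 - 4 = -8$)
$E{\left(W \right)} = 1$
$T = -525$ ($T = 309 - \left(\left(-306 + 32\right) + 1108\right) = 309 - \left(-274 + 1108\right) = 309 - 834 = -525$)
$\frac{1}{T + E{\left(t \right)}} = \frac{1}{-525 + 1} = \frac{1}{-524} = - \frac{1}{524}$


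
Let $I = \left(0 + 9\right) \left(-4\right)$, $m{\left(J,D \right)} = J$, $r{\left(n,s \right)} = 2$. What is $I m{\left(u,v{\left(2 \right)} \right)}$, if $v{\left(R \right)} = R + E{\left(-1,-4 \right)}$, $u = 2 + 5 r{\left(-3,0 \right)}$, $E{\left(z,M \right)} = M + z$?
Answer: $-432$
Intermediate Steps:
$u = 12$ ($u = 2 + 5 \cdot 2 = 2 + 10 = 12$)
$v{\left(R \right)} = -5 + R$ ($v{\left(R \right)} = R - 5 = -5 + R$)
$I = -36$ ($I = 9 \left(-4\right) = -36$)
$I m{\left(u,v{\left(2 \right)} \right)} = \left(-36\right) 12 = -432$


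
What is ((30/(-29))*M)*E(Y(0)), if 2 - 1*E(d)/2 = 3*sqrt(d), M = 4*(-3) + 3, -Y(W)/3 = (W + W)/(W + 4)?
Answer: 1080/29 ≈ 37.241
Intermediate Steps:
Y(W) = -6*W/(4 + W) (Y(W) = -3*(W + W)/(W + 4) = -3*2*W/(4 + W) = -6*W/(4 + W))
M = -9 (M = -12 + 3 = -9)
E(d) = 4 - 6*sqrt(d)
((30/(-29))*M)*E(Y(0)) = ((30/(-29))*(-9))*(4 - 6*sqrt(-6*0/(4 + 0))) = ((30*(-1/29))*(-9))*(4 - 6*sqrt(-6*0/4)) = (-30/29*(-9))*(4 - 6*sqrt(-6*0*1/4)) = 270*(4 - 6*sqrt(0))/29 = 270*(4 - 6*0)/29 = 270*(4 + 0)/29 = (270/29)*4 = 1080/29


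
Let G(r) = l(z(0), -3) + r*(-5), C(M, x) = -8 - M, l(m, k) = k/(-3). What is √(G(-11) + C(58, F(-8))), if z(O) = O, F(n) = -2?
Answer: I*√10 ≈ 3.1623*I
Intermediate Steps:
l(m, k) = -k/3 (l(m, k) = k*(-⅓) = -k/3)
G(r) = 1 - 5*r (G(r) = -⅓*(-3) + r*(-5) = 1 - 5*r)
√(G(-11) + C(58, F(-8))) = √((1 - 5*(-11)) + (-8 - 1*58)) = √((1 + 55) + (-8 - 58)) = √(56 - 66) = √(-10) = I*√10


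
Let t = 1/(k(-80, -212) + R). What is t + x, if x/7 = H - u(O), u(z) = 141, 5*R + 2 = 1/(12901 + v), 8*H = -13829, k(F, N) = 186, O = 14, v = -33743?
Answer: -405004357489/30946200 ≈ -13087.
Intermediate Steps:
H = -13829/8 (H = (⅛)*(-13829) = -13829/8 ≈ -1728.6)
R = -8337/20842 (R = -⅖ + 1/(5*(12901 - 33743)) = -⅖ + (⅕)/(-20842) = -⅖ + (⅕)*(-1/20842) = -⅖ - 1/104210 = -8337/20842 ≈ -0.40001)
t = 20842/3868275 (t = 1/(186 - 8337/20842) = 1/(3868275/20842) = 20842/3868275 ≈ 0.0053879)
x = -104699/8 (x = 7*(-13829/8 - 1*141) = 7*(-13829/8 - 141) = 7*(-14957/8) = -104699/8 ≈ -13087.)
t + x = 20842/3868275 - 104699/8 = -405004357489/30946200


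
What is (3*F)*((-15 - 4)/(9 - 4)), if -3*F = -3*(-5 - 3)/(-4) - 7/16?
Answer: -1957/80 ≈ -24.462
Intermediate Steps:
F = 103/48 (F = -(-3*(-5 - 3)/(-4) - 7/16)/3 = -(-3*(-8)*(-¼) - 7*1/16)/3 = -(24*(-¼) - 7/16)/3 = -(-6 - 7/16)/3 = -⅓*(-103/16) = 103/48 ≈ 2.1458)
(3*F)*((-15 - 4)/(9 - 4)) = (3*(103/48))*((-15 - 4)/(9 - 4)) = 103*(-19/5)/16 = 103*(-19*⅕)/16 = (103/16)*(-19/5) = -1957/80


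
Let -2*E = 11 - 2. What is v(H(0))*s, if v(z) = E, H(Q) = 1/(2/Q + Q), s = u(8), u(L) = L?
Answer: -36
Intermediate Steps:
s = 8
H(Q) = 1/(Q + 2/Q)
E = -9/2 (E = -(11 - 2)/2 = -1/2*9 = -9/2 ≈ -4.5000)
v(z) = -9/2
v(H(0))*s = -9/2*8 = -36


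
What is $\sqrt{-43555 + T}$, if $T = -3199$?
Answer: $i \sqrt{46754} \approx 216.23 i$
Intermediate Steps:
$\sqrt{-43555 + T} = \sqrt{-43555 - 3199} = \sqrt{-46754} = i \sqrt{46754}$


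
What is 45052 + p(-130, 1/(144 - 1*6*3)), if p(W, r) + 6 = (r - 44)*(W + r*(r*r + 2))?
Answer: 12795001034257/252047376 ≈ 50764.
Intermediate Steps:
p(W, r) = -6 + (-44 + r)*(W + r*(2 + r²)) (p(W, r) = -6 + (r - 44)*(W + r*(r*r + 2)) = -6 + (-44 + r)*(W + r*(r² + 2)) = -6 + (-44 + r)*(W + r*(2 + r²)))
45052 + p(-130, 1/(144 - 1*6*3)) = 45052 + (-6 + (1/(144 - 1*6*3))⁴ - 88/(144 - 1*6*3) - 44*(-130) - 44/(144 - 1*6*3)³ + 2*(1/(144 - 1*6*3))² - 130/(144 - 1*6*3)) = 45052 + (-6 + (1/(144 - 6*3))⁴ - 88/(144 - 6*3) + 5720 - 44/(144 - 6*3)³ + 2*(1/(144 - 6*3))² - 130/(144 - 6*3)) = 45052 + (-6 + (1/(144 - 18))⁴ - 88/(144 - 18) + 5720 - 44/(144 - 18)³ + 2*(1/(144 - 18))² - 130/(144 - 18)) = 45052 + (-6 + (1/126)⁴ - 88/126 + 5720 - 44*(1/126)³ + 2*(1/126)² - 130/126) = 45052 + (-6 + (1/126)⁴ - 88*1/126 + 5720 - 44*(1/126)³ + 2*(1/126)² - 130*1/126) = 45052 + (-6 + 1/252047376 - 44/63 + 5720 - 44*1/2000376 + 2*(1/15876) - 65/63) = 45052 + (-6 + 1/252047376 - 44/63 + 5720 - 11/500094 + 1/7938 - 65/63) = 45052 + 1439762650705/252047376 = 12795001034257/252047376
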